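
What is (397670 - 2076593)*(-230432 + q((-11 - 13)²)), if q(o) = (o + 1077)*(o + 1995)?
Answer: -6748315152813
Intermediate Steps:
q(o) = (1077 + o)*(1995 + o)
(397670 - 2076593)*(-230432 + q((-11 - 13)²)) = (397670 - 2076593)*(-230432 + (2148615 + ((-11 - 13)²)² + 3072*(-11 - 13)²)) = -1678923*(-230432 + (2148615 + ((-24)²)² + 3072*(-24)²)) = -1678923*(-230432 + (2148615 + 576² + 3072*576)) = -1678923*(-230432 + (2148615 + 331776 + 1769472)) = -1678923*(-230432 + 4249863) = -1678923*4019431 = -6748315152813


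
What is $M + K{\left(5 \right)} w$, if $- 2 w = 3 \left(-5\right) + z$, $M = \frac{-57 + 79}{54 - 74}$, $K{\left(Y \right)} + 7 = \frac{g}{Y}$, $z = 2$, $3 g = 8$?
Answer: $- \frac{647}{15} \approx -43.133$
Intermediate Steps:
$g = \frac{8}{3}$ ($g = \frac{1}{3} \cdot 8 = \frac{8}{3} \approx 2.6667$)
$K{\left(Y \right)} = -7 + \frac{8}{3 Y}$
$M = - \frac{11}{10}$ ($M = \frac{22}{-20} = 22 \left(- \frac{1}{20}\right) = - \frac{11}{10} \approx -1.1$)
$w = \frac{13}{2}$ ($w = - \frac{3 \left(-5\right) + 2}{2} = - \frac{-15 + 2}{2} = \left(- \frac{1}{2}\right) \left(-13\right) = \frac{13}{2} \approx 6.5$)
$M + K{\left(5 \right)} w = - \frac{11}{10} + \left(-7 + \frac{8}{3 \cdot 5}\right) \frac{13}{2} = - \frac{11}{10} + \left(-7 + \frac{8}{3} \cdot \frac{1}{5}\right) \frac{13}{2} = - \frac{11}{10} + \left(-7 + \frac{8}{15}\right) \frac{13}{2} = - \frac{11}{10} - \frac{1261}{30} = - \frac{647}{15}$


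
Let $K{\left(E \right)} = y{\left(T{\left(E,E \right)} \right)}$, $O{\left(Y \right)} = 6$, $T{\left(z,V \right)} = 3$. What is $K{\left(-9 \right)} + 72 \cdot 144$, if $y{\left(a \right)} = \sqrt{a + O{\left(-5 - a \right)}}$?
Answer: $10371$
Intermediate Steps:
$y{\left(a \right)} = \sqrt{6 + a}$ ($y{\left(a \right)} = \sqrt{a + 6} = \sqrt{6 + a}$)
$K{\left(E \right)} = 3$ ($K{\left(E \right)} = \sqrt{6 + 3} = \sqrt{9} = 3$)
$K{\left(-9 \right)} + 72 \cdot 144 = 3 + 72 \cdot 144 = 3 + 10368 = 10371$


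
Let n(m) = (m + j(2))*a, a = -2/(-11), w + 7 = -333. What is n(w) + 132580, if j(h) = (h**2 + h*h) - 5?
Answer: 1457706/11 ≈ 1.3252e+5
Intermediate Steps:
w = -340 (w = -7 - 333 = -340)
a = 2/11 (a = -2*(-1/11) = 2/11 ≈ 0.18182)
j(h) = -5 + 2*h**2 (j(h) = (h**2 + h**2) - 5 = 2*h**2 - 5 = -5 + 2*h**2)
n(m) = 6/11 + 2*m/11 (n(m) = (m + (-5 + 2*2**2))*(2/11) = (m + (-5 + 2*4))*(2/11) = (m + (-5 + 8))*(2/11) = (m + 3)*(2/11) = (3 + m)*(2/11) = 6/11 + 2*m/11)
n(w) + 132580 = (6/11 + (2/11)*(-340)) + 132580 = (6/11 - 680/11) + 132580 = -674/11 + 132580 = 1457706/11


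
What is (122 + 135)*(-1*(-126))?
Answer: 32382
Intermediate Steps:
(122 + 135)*(-1*(-126)) = 257*126 = 32382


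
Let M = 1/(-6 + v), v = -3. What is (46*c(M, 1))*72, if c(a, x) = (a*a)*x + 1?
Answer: 30176/9 ≈ 3352.9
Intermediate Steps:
M = -⅑ (M = 1/(-6 - 3) = 1/(-9) = -⅑ ≈ -0.11111)
c(a, x) = 1 + x*a² (c(a, x) = a²*x + 1 = x*a² + 1 = 1 + x*a²)
(46*c(M, 1))*72 = (46*(1 + 1*(-⅑)²))*72 = (46*(1 + 1*(1/81)))*72 = (46*(1 + 1/81))*72 = (46*(82/81))*72 = (3772/81)*72 = 30176/9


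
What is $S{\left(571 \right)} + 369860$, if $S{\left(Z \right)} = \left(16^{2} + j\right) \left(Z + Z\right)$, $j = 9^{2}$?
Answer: $754714$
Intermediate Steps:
$j = 81$
$S{\left(Z \right)} = 674 Z$ ($S{\left(Z \right)} = \left(16^{2} + 81\right) \left(Z + Z\right) = \left(256 + 81\right) 2 Z = 337 \cdot 2 Z = 674 Z$)
$S{\left(571 \right)} + 369860 = 674 \cdot 571 + 369860 = 384854 + 369860 = 754714$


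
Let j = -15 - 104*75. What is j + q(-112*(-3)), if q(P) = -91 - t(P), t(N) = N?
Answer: -8242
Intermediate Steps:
j = -7815 (j = -15 - 7800 = -7815)
q(P) = -91 - P
j + q(-112*(-3)) = -7815 + (-91 - (-112)*(-3)) = -7815 + (-91 - 1*336) = -7815 + (-91 - 336) = -7815 - 427 = -8242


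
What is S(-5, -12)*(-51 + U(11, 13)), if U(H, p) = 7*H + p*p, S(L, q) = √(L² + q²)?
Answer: 2535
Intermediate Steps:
U(H, p) = p² + 7*H (U(H, p) = 7*H + p² = p² + 7*H)
S(-5, -12)*(-51 + U(11, 13)) = √((-5)² + (-12)²)*(-51 + (13² + 7*11)) = √(25 + 144)*(-51 + (169 + 77)) = √169*(-51 + 246) = 13*195 = 2535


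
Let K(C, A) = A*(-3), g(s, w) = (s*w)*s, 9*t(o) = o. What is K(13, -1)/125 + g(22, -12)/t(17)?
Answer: -6533949/2125 ≈ -3074.8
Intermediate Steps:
t(o) = o/9
g(s, w) = w*s²
K(C, A) = -3*A
K(13, -1)/125 + g(22, -12)/t(17) = -3*(-1)/125 + (-12*22²)/(((⅑)*17)) = 3*(1/125) + (-12*484)/(17/9) = 3/125 - 5808*9/17 = 3/125 - 52272/17 = -6533949/2125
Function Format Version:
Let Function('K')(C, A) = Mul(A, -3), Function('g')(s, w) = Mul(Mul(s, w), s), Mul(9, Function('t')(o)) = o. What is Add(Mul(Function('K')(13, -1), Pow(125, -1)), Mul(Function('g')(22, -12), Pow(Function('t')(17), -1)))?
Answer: Rational(-6533949, 2125) ≈ -3074.8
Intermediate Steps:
Function('t')(o) = Mul(Rational(1, 9), o)
Function('g')(s, w) = Mul(w, Pow(s, 2))
Function('K')(C, A) = Mul(-3, A)
Add(Mul(Function('K')(13, -1), Pow(125, -1)), Mul(Function('g')(22, -12), Pow(Function('t')(17), -1))) = Add(Mul(Mul(-3, -1), Pow(125, -1)), Mul(Mul(-12, Pow(22, 2)), Pow(Mul(Rational(1, 9), 17), -1))) = Add(Mul(3, Rational(1, 125)), Mul(Mul(-12, 484), Pow(Rational(17, 9), -1))) = Add(Rational(3, 125), Mul(-5808, Rational(9, 17))) = Add(Rational(3, 125), Rational(-52272, 17)) = Rational(-6533949, 2125)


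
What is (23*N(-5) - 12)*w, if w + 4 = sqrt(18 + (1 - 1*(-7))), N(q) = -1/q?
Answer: 148/5 - 37*sqrt(26)/5 ≈ -8.1328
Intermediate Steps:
w = -4 + sqrt(26) (w = -4 + sqrt(18 + (1 - 1*(-7))) = -4 + sqrt(18 + (1 + 7)) = -4 + sqrt(18 + 8) = -4 + sqrt(26) ≈ 1.0990)
(23*N(-5) - 12)*w = (23*(-1/(-5)) - 12)*(-4 + sqrt(26)) = (23*(-1*(-1/5)) - 12)*(-4 + sqrt(26)) = (23*(1/5) - 12)*(-4 + sqrt(26)) = (23/5 - 12)*(-4 + sqrt(26)) = -37*(-4 + sqrt(26))/5 = 148/5 - 37*sqrt(26)/5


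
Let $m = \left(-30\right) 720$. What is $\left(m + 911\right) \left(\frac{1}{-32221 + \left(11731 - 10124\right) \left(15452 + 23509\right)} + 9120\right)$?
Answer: $- \frac{11807467327530769}{62578106} \approx -1.8868 \cdot 10^{8}$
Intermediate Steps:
$m = -21600$
$\left(m + 911\right) \left(\frac{1}{-32221 + \left(11731 - 10124\right) \left(15452 + 23509\right)} + 9120\right) = \left(-21600 + 911\right) \left(\frac{1}{-32221 + \left(11731 - 10124\right) \left(15452 + 23509\right)} + 9120\right) = - 20689 \left(\frac{1}{-32221 + \left(11731 - 10124\right) 38961} + 9120\right) = - 20689 \left(\frac{1}{-32221 + 1607 \cdot 38961} + 9120\right) = - 20689 \left(\frac{1}{-32221 + 62610327} + 9120\right) = - 20689 \left(\frac{1}{62578106} + 9120\right) = \left(-20689\right) \frac{570712326721}{62578106} = - \frac{11807467327530769}{62578106}$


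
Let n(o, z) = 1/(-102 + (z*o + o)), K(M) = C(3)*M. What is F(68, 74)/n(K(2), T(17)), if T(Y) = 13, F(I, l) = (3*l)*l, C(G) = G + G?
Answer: 1084248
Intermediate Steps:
C(G) = 2*G
F(I, l) = 3*l**2
K(M) = 6*M (K(M) = (2*3)*M = 6*M)
n(o, z) = 1/(-102 + o + o*z) (n(o, z) = 1/(-102 + (o*z + o)) = 1/(-102 + (o + o*z)) = 1/(-102 + o + o*z))
F(68, 74)/n(K(2), T(17)) = (3*74**2)/(1/(-102 + 6*2 + (6*2)*13)) = (3*5476)/(1/(-102 + 12 + 12*13)) = 16428/(1/(-102 + 12 + 156)) = 16428/(1/66) = 16428*66 = 1084248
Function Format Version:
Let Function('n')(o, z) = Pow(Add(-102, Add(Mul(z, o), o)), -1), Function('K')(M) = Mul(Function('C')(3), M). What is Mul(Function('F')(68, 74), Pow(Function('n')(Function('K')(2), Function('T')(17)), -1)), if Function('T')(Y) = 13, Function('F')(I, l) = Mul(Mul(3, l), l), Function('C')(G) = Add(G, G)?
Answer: 1084248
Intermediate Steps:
Function('C')(G) = Mul(2, G)
Function('F')(I, l) = Mul(3, Pow(l, 2))
Function('K')(M) = Mul(6, M) (Function('K')(M) = Mul(Mul(2, 3), M) = Mul(6, M))
Function('n')(o, z) = Pow(Add(-102, o, Mul(o, z)), -1) (Function('n')(o, z) = Pow(Add(-102, Add(Mul(o, z), o)), -1) = Pow(Add(-102, Add(o, Mul(o, z))), -1) = Pow(Add(-102, o, Mul(o, z)), -1))
Mul(Function('F')(68, 74), Pow(Function('n')(Function('K')(2), Function('T')(17)), -1)) = Mul(Mul(3, Pow(74, 2)), Pow(Pow(Add(-102, Mul(6, 2), Mul(Mul(6, 2), 13)), -1), -1)) = Mul(Mul(3, 5476), Pow(Pow(Add(-102, 12, Mul(12, 13)), -1), -1)) = Mul(16428, Pow(Pow(Add(-102, 12, 156), -1), -1)) = Mul(16428, Pow(Pow(66, -1), -1)) = Mul(16428, Pow(Rational(1, 66), -1)) = Mul(16428, 66) = 1084248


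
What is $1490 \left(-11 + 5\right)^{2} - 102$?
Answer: $53538$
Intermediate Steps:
$1490 \left(-11 + 5\right)^{2} - 102 = 1490 \left(-6\right)^{2} - 102 = 1490 \cdot 36 - 102 = 53640 - 102 = 53538$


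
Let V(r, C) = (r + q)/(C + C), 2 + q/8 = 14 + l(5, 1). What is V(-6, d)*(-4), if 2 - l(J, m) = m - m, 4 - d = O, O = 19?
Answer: 212/15 ≈ 14.133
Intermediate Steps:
d = -15 (d = 4 - 1*19 = 4 - 19 = -15)
l(J, m) = 2 (l(J, m) = 2 - (m - m) = 2 - 1*0 = 2 + 0 = 2)
q = 112 (q = -16 + 8*(14 + 2) = -16 + 8*16 = -16 + 128 = 112)
V(r, C) = (112 + r)/(2*C) (V(r, C) = (r + 112)/(C + C) = (112 + r)/((2*C)) = (112 + r)*(1/(2*C)) = (112 + r)/(2*C))
V(-6, d)*(-4) = ((½)*(112 - 6)/(-15))*(-4) = ((½)*(-1/15)*106)*(-4) = -53/15*(-4) = 212/15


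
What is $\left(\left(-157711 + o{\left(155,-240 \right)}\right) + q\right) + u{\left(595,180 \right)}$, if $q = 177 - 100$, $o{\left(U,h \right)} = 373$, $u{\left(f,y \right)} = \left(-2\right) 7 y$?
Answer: $-159781$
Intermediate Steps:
$u{\left(f,y \right)} = - 14 y$
$q = 77$ ($q = 177 - 100 = 77$)
$\left(\left(-157711 + o{\left(155,-240 \right)}\right) + q\right) + u{\left(595,180 \right)} = \left(\left(-157711 + 373\right) + 77\right) - 2520 = \left(-157338 + 77\right) - 2520 = -157261 - 2520 = -159781$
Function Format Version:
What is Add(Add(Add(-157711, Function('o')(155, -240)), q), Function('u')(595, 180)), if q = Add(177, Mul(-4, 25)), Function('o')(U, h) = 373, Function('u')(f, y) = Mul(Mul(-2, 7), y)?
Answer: -159781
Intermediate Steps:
Function('u')(f, y) = Mul(-14, y)
q = 77 (q = Add(177, -100) = 77)
Add(Add(Add(-157711, Function('o')(155, -240)), q), Function('u')(595, 180)) = Add(Add(Add(-157711, 373), 77), Mul(-14, 180)) = Add(Add(-157338, 77), -2520) = Add(-157261, -2520) = -159781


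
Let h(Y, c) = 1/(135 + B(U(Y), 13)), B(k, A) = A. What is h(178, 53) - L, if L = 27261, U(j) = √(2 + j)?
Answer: -4034627/148 ≈ -27261.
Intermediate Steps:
h(Y, c) = 1/148 (h(Y, c) = 1/(135 + 13) = 1/148)
h(178, 53) - L = 1/148 - 1*27261 = 1/148 - 27261 = -4034627/148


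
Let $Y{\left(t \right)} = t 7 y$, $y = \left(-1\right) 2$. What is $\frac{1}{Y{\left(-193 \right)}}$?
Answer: $\frac{1}{2702} \approx 0.0003701$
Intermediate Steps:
$y = -2$
$Y{\left(t \right)} = - 14 t$ ($Y{\left(t \right)} = t 7 \left(-2\right) = 7 t \left(-2\right) = - 14 t$)
$\frac{1}{Y{\left(-193 \right)}} = \frac{1}{\left(-14\right) \left(-193\right)} = \frac{1}{2702}$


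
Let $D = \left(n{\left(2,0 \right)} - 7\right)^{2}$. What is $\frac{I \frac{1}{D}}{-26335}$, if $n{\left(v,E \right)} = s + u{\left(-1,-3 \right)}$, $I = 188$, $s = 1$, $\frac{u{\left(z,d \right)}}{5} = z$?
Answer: $- \frac{188}{3186535} \approx -5.8998 \cdot 10^{-5}$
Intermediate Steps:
$u{\left(z,d \right)} = 5 z$
$n{\left(v,E \right)} = -4$ ($n{\left(v,E \right)} = 1 + 5 \left(-1\right) = 1 - 5 = -4$)
$D = 121$ ($D = \left(-4 - 7\right)^{2} = \left(-11\right)^{2} = 121$)
$\frac{I \frac{1}{D}}{-26335} = \frac{188 \cdot \frac{1}{121}}{-26335} = - \frac{188 \cdot \frac{1}{121}}{26335} = \left(- \frac{1}{26335}\right) \frac{188}{121} = - \frac{188}{3186535}$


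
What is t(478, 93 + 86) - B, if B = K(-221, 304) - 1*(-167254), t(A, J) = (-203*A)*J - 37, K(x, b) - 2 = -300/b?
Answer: -1332764729/76 ≈ -1.7536e+7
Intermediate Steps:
K(x, b) = 2 - 300/b
t(A, J) = -37 - 203*A*J (t(A, J) = -203*A*J - 37 = -37 - 203*A*J)
B = 12711381/76 (B = (2 - 300/304) - 1*(-167254) = (2 - 300*1/304) + 167254 = (2 - 75/76) + 167254 = 77/76 + 167254 = 12711381/76 ≈ 1.6726e+5)
t(478, 93 + 86) - B = (-37 - 203*478*(93 + 86)) - 1*12711381/76 = (-37 - 203*478*179) - 12711381/76 = (-37 - 17369086) - 12711381/76 = -17369123 - 12711381/76 = -1332764729/76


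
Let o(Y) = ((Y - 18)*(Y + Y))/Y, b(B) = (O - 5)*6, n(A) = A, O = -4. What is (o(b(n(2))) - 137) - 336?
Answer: -617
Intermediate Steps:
b(B) = -54 (b(B) = (-4 - 5)*6 = -9*6 = -54)
o(Y) = -36 + 2*Y (o(Y) = ((-18 + Y)*(2*Y))/Y = (2*Y*(-18 + Y))/Y = -36 + 2*Y)
(o(b(n(2))) - 137) - 336 = ((-36 + 2*(-54)) - 137) - 336 = ((-36 - 108) - 137) - 336 = (-144 - 137) - 336 = -281 - 336 = -617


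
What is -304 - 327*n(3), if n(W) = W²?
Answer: -3247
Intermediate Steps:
-304 - 327*n(3) = -304 - 327*3² = -304 - 327*9 = -304 - 2943 = -3247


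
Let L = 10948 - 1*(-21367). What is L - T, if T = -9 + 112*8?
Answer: 31428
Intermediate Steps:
L = 32315 (L = 10948 + 21367 = 32315)
T = 887 (T = -9 + 896 = 887)
L - T = 32315 - 1*887 = 32315 - 887 = 31428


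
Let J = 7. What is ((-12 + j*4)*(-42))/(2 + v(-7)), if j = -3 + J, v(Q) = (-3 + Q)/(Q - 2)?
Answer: -54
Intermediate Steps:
v(Q) = (-3 + Q)/(-2 + Q)
j = 4 (j = -3 + 7 = 4)
((-12 + j*4)*(-42))/(2 + v(-7)) = ((-12 + 4*4)*(-42))/(2 + (-3 - 7)/(-2 - 7)) = ((-12 + 16)*(-42))/(2 - 10/(-9)) = (4*(-42))/(2 - 1/9*(-10)) = -168/(2 + 10/9) = -168/28/9 = -168*9/28 = -54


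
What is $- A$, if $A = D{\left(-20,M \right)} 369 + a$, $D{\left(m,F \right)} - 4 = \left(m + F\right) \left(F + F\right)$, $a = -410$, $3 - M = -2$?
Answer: $54284$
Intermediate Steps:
$M = 5$ ($M = 3 - -2 = 3 + 2 = 5$)
$D{\left(m,F \right)} = 4 + 2 F \left(F + m\right)$ ($D{\left(m,F \right)} = 4 + \left(m + F\right) \left(F + F\right) = 4 + \left(F + m\right) 2 F = 4 + 2 F \left(F + m\right)$)
$A = -54284$ ($A = \left(4 + 2 \cdot 5^{2} + 2 \cdot 5 \left(-20\right)\right) 369 - 410 = \left(4 + 2 \cdot 25 - 200\right) 369 - 410 = \left(4 + 50 - 200\right) 369 - 410 = \left(-146\right) 369 - 410 = -53874 - 410 = -54284$)
$- A = \left(-1\right) \left(-54284\right) = 54284$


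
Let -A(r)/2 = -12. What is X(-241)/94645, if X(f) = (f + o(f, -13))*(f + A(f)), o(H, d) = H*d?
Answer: -627564/94645 ≈ -6.6307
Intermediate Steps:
A(r) = 24 (A(r) = -2*(-12) = 24)
X(f) = -12*f*(24 + f) (X(f) = (f + f*(-13))*(f + 24) = (f - 13*f)*(24 + f) = (-12*f)*(24 + f) = -12*f*(24 + f))
X(-241)/94645 = (12*(-241)*(-24 - 1*(-241)))/94645 = (12*(-241)*(-24 + 241))*(1/94645) = (12*(-241)*217)*(1/94645) = -627564*1/94645 = -627564/94645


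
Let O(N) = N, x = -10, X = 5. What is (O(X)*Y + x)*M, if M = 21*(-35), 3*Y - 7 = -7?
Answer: 7350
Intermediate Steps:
Y = 0 (Y = 7/3 + (⅓)*(-7) = 7/3 - 7/3 = 0)
M = -735
(O(X)*Y + x)*M = (5*0 - 10)*(-735) = (0 - 10)*(-735) = -10*(-735) = 7350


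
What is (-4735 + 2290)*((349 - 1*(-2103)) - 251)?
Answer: -5381445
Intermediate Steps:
(-4735 + 2290)*((349 - 1*(-2103)) - 251) = -2445*((349 + 2103) - 251) = -2445*(2452 - 251) = -2445*2201 = -5381445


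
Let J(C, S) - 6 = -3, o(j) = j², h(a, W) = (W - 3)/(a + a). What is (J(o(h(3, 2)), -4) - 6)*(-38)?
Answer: 114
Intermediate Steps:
h(a, W) = (-3 + W)/(2*a) (h(a, W) = (-3 + W)/((2*a)) = (-3 + W)*(1/(2*a)) = (-3 + W)/(2*a))
J(C, S) = 3 (J(C, S) = 6 - 3 = 3)
(J(o(h(3, 2)), -4) - 6)*(-38) = (3 - 6)*(-38) = -3*(-38) = 114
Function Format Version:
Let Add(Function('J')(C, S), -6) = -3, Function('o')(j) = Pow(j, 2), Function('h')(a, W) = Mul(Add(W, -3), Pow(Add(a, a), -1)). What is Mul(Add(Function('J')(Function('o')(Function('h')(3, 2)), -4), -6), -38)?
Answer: 114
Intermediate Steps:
Function('h')(a, W) = Mul(Rational(1, 2), Pow(a, -1), Add(-3, W)) (Function('h')(a, W) = Mul(Add(-3, W), Pow(Mul(2, a), -1)) = Mul(Add(-3, W), Mul(Rational(1, 2), Pow(a, -1))) = Mul(Rational(1, 2), Pow(a, -1), Add(-3, W)))
Function('J')(C, S) = 3 (Function('J')(C, S) = Add(6, -3) = 3)
Mul(Add(Function('J')(Function('o')(Function('h')(3, 2)), -4), -6), -38) = Mul(Add(3, -6), -38) = Mul(-3, -38) = 114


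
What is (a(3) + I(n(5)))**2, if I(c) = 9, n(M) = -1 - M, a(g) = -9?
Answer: 0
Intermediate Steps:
(a(3) + I(n(5)))**2 = (-9 + 9)**2 = 0**2 = 0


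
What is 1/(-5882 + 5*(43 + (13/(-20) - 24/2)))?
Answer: -4/22921 ≈ -0.00017451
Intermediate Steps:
1/(-5882 + 5*(43 + (13/(-20) - 24/2))) = 1/(-5882 + 5*(43 + (13*(-1/20) - 24*½))) = 1/(-5882 + 5*(43 + (-13/20 - 12))) = 1/(-5882 + 5*(43 - 253/20)) = 1/(-5882 + 5*(607/20)) = 1/(-5882 + 607/4) = 1/(-22921/4) = -4/22921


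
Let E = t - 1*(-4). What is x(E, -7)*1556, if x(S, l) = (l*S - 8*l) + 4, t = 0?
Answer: 49792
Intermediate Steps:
E = 4 (E = 0 - 1*(-4) = 0 + 4 = 4)
x(S, l) = 4 - 8*l + S*l (x(S, l) = (S*l - 8*l) + 4 = (-8*l + S*l) + 4 = 4 - 8*l + S*l)
x(E, -7)*1556 = (4 - 8*(-7) + 4*(-7))*1556 = (4 + 56 - 28)*1556 = 32*1556 = 49792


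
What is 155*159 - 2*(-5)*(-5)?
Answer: 24595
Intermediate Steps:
155*159 - 2*(-5)*(-5) = 24645 + 10*(-5) = 24645 - 50 = 24595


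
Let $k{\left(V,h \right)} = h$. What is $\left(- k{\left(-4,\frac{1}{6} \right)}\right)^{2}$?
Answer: $\frac{1}{36} \approx 0.027778$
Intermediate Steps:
$\left(- k{\left(-4,\frac{1}{6} \right)}\right)^{2} = \left(- \frac{1}{6}\right)^{2} = \frac{1}{36}$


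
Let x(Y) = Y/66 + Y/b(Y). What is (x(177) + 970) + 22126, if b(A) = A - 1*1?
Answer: 369595/16 ≈ 23100.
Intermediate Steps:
b(A) = -1 + A (b(A) = A - 1 = -1 + A)
x(Y) = Y/66 + Y/(-1 + Y)
(x(177) + 970) + 22126 = ((1/66)*177*(65 + 177)/(-1 + 177) + 970) + 22126 = ((1/66)*177*242/176 + 970) + 22126 = ((1/66)*177*(1/176)*242 + 970) + 22126 = (59/16 + 970) + 22126 = 15579/16 + 22126 = 369595/16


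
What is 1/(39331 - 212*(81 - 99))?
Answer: 1/43147 ≈ 2.3177e-5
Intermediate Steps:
1/(39331 - 212*(81 - 99)) = 1/(39331 - 212*(-18)) = 1/(39331 + 3816) = 1/43147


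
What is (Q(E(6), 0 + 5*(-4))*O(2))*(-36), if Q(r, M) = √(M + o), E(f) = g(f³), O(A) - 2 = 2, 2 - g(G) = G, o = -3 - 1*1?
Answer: -288*I*√6 ≈ -705.45*I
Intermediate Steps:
o = -4 (o = -3 - 1 = -4)
g(G) = 2 - G
O(A) = 4 (O(A) = 2 + 2 = 4)
E(f) = 2 - f³
Q(r, M) = √(-4 + M) (Q(r, M) = √(M - 4) = √(-4 + M))
(Q(E(6), 0 + 5*(-4))*O(2))*(-36) = (√(-4 + (0 + 5*(-4)))*4)*(-36) = (√(-4 + (0 - 20))*4)*(-36) = (√(-4 - 20)*4)*(-36) = (√(-24)*4)*(-36) = ((2*I*√6)*4)*(-36) = (8*I*√6)*(-36) = -288*I*√6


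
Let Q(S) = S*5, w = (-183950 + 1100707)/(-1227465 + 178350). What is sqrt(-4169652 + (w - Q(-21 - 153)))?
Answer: I*sqrt(4588338700530802005)/1049115 ≈ 2041.8*I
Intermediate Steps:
w = -916757/1049115 (w = 916757/(-1049115) = 916757*(-1/1049115) = -916757/1049115 ≈ -0.87384)
Q(S) = 5*S
sqrt(-4169652 + (w - Q(-21 - 153))) = sqrt(-4169652 + (-916757/1049115 - 5*(-21 - 153))) = sqrt(-4169652 + (-916757/1049115 - 5*(-174))) = sqrt(-4169652 + (-916757/1049115 - 1*(-870))) = sqrt(-4169652 + (-916757/1049115 + 870)) = sqrt(-4169652 + 911813293/1049115) = sqrt(-4373532644687/1049115) = I*sqrt(4588338700530802005)/1049115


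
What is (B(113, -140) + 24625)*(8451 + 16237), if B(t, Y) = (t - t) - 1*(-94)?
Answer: 610262672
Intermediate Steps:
B(t, Y) = 94 (B(t, Y) = 0 + 94 = 94)
(B(113, -140) + 24625)*(8451 + 16237) = (94 + 24625)*(8451 + 16237) = 24719*24688 = 610262672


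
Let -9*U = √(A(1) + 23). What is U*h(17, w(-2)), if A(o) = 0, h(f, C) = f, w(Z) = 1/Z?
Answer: -17*√23/9 ≈ -9.0588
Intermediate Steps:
U = -√23/9 (U = -√(0 + 23)/9 = -√23/9 ≈ -0.53287)
U*h(17, w(-2)) = -√23/9*17 = -17*√23/9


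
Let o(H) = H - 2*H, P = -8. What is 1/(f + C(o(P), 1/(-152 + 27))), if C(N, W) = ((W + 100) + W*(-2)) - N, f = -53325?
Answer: -125/6654124 ≈ -1.8785e-5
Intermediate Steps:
o(H) = -H
C(N, W) = 100 - N - W (C(N, W) = ((100 + W) - 2*W) - N = (100 - W) - N = 100 - N - W)
1/(f + C(o(P), 1/(-152 + 27))) = 1/(-53325 + (100 - (-1)*(-8) - 1/(-152 + 27))) = 1/(-53325 + (100 - 1*8 - 1/(-125))) = 1/(-53325 + (100 - 8 - 1*(-1/125))) = 1/(-53325 + (100 - 8 + 1/125)) = 1/(-53325 + 11501/125) = 1/(-6654124/125) = -125/6654124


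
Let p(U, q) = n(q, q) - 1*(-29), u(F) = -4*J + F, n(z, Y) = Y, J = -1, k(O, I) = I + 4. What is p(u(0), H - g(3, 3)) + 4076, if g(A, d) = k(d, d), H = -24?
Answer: 4074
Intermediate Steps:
k(O, I) = 4 + I
g(A, d) = 4 + d
u(F) = 4 + F (u(F) = -4*(-1) + F = 4 + F)
p(U, q) = 29 + q (p(U, q) = q - 1*(-29) = q + 29 = 29 + q)
p(u(0), H - g(3, 3)) + 4076 = (29 + (-24 - (4 + 3))) + 4076 = (29 + (-24 - 1*7)) + 4076 = (29 + (-24 - 7)) + 4076 = (29 - 31) + 4076 = -2 + 4076 = 4074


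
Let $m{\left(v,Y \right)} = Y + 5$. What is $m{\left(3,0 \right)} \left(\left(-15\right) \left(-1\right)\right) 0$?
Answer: $0$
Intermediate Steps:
$m{\left(v,Y \right)} = 5 + Y$
$m{\left(3,0 \right)} \left(\left(-15\right) \left(-1\right)\right) 0 = \left(5 + 0\right) \left(\left(-15\right) \left(-1\right)\right) 0 = 5 \cdot 15 \cdot 0 = 75 \cdot 0 = 0$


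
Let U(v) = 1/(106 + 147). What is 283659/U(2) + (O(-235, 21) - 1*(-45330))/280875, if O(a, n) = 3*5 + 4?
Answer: 20157198616474/280875 ≈ 7.1766e+7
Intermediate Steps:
U(v) = 1/253
O(a, n) = 19 (O(a, n) = 15 + 4 = 19)
283659/U(2) + (O(-235, 21) - 1*(-45330))/280875 = 283659/(1/253) + (19 - 1*(-45330))/280875 = 283659*253 + (19 + 45330)*(1/280875) = 71765727 + 45349*(1/280875) = 71765727 + 45349/280875 = 20157198616474/280875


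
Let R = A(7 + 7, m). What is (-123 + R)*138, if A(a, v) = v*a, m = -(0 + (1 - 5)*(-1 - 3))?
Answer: -47886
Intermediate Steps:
m = -16 (m = -(0 - 4*(-4)) = -(0 + 16) = -1*16 = -16)
A(a, v) = a*v
R = -224 (R = (7 + 7)*(-16) = 14*(-16) = -224)
(-123 + R)*138 = (-123 - 224)*138 = -347*138 = -47886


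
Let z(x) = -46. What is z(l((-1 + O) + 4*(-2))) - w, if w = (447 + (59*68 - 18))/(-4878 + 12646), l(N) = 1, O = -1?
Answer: -361769/7768 ≈ -46.572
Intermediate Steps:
w = 4441/7768 (w = (447 + (4012 - 18))/7768 = (447 + 3994)*(1/7768) = 4441*(1/7768) = 4441/7768 ≈ 0.57170)
z(l((-1 + O) + 4*(-2))) - w = -46 - 1*4441/7768 = -46 - 4441/7768 = -361769/7768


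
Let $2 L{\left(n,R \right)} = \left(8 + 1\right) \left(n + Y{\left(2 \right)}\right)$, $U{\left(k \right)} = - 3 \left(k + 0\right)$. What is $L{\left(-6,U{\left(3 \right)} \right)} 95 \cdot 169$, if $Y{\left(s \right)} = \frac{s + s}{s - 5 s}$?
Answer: $- \frac{1878435}{4} \approx -4.6961 \cdot 10^{5}$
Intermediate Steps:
$Y{\left(s \right)} = - \frac{1}{2}$ ($Y{\left(s \right)} = \frac{2 s}{\left(-4\right) s} = 2 s \left(- \frac{1}{4 s}\right) = - \frac{1}{2}$)
$U{\left(k \right)} = - 3 k$
$L{\left(n,R \right)} = - \frac{9}{4} + \frac{9 n}{2}$ ($L{\left(n,R \right)} = \frac{\left(8 + 1\right) \left(n - \frac{1}{2}\right)}{2} = \frac{9 \left(- \frac{1}{2} + n\right)}{2} = \frac{- \frac{9}{2} + 9 n}{2} = - \frac{9}{4} + \frac{9 n}{2}$)
$L{\left(-6,U{\left(3 \right)} \right)} 95 \cdot 169 = \left(- \frac{9}{4} + \frac{9}{2} \left(-6\right)\right) 95 \cdot 169 = \left(- \frac{9}{4} - 27\right) 95 \cdot 169 = \left(- \frac{117}{4}\right) 95 \cdot 169 = \left(- \frac{11115}{4}\right) 169 = - \frac{1878435}{4}$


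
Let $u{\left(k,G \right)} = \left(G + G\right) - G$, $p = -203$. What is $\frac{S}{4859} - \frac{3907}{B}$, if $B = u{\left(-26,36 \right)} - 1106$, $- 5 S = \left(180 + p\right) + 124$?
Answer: $\frac{18962499}{5199130} \approx 3.6472$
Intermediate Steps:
$u{\left(k,G \right)} = G$ ($u{\left(k,G \right)} = 2 G - G = G$)
$S = - \frac{101}{5}$ ($S = - \frac{\left(180 - 203\right) + 124}{5} = - \frac{-23 + 124}{5} = \left(- \frac{1}{5}\right) 101 = - \frac{101}{5} \approx -20.2$)
$B = -1070$ ($B = 36 - 1106 = -1070$)
$\frac{S}{4859} - \frac{3907}{B} = - \frac{101}{5 \cdot 4859} - \frac{3907}{-1070} = \left(- \frac{101}{5}\right) \frac{1}{4859} - - \frac{3907}{1070} = - \frac{101}{24295} + \frac{3907}{1070} = \frac{18962499}{5199130}$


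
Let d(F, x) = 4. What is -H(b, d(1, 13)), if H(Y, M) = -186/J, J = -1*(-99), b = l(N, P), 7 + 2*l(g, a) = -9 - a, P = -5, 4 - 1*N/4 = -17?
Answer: 62/33 ≈ 1.8788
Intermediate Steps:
N = 84 (N = 16 - 4*(-17) = 16 + 68 = 84)
l(g, a) = -8 - a/2 (l(g, a) = -7/2 + (-9 - a)/2 = -7/2 + (-9/2 - a/2) = -8 - a/2)
b = -11/2 (b = -8 - ½*(-5) = -8 + 5/2 = -11/2 ≈ -5.5000)
J = 99
H(Y, M) = -62/33 (H(Y, M) = -186/99 = -186*1/99 = -62/33)
-H(b, d(1, 13)) = -1*(-62/33) = 62/33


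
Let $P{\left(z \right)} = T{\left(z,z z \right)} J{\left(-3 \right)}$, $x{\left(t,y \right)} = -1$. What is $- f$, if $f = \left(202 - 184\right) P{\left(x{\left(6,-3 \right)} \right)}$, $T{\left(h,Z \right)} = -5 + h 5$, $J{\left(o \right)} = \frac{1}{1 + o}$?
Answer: $-90$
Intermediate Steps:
$T{\left(h,Z \right)} = -5 + 5 h$
$P{\left(z \right)} = \frac{5}{2} - \frac{5 z}{2}$ ($P{\left(z \right)} = \frac{-5 + 5 z}{1 - 3} = \frac{-5 + 5 z}{-2} = \left(-5 + 5 z\right) \left(- \frac{1}{2}\right) = \frac{5}{2} - \frac{5 z}{2}$)
$f = 90$ ($f = \left(202 - 184\right) \left(\frac{5}{2} - - \frac{5}{2}\right) = 18 \left(\frac{5}{2} + \frac{5}{2}\right) = 18 \cdot 5 = 90$)
$- f = \left(-1\right) 90 = -90$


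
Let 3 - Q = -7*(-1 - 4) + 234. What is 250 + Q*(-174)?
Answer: 46534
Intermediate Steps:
Q = -266 (Q = 3 - (-7*(-1 - 4) + 234) = 3 - (-7*(-5) + 234) = 3 - (35 + 234) = 3 - 1*269 = 3 - 269 = -266)
250 + Q*(-174) = 250 - 266*(-174) = 250 + 46284 = 46534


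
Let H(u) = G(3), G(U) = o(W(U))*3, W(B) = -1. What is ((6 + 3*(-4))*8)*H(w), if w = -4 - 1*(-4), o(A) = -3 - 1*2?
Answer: 720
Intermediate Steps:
o(A) = -5 (o(A) = -3 - 2 = -5)
w = 0 (w = -4 + 4 = 0)
G(U) = -15 (G(U) = -5*3 = -15)
H(u) = -15
((6 + 3*(-4))*8)*H(w) = ((6 + 3*(-4))*8)*(-15) = ((6 - 12)*8)*(-15) = -6*8*(-15) = -48*(-15) = 720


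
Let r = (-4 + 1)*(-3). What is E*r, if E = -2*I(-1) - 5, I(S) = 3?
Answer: -99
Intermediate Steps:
r = 9 (r = -3*(-3) = 9)
E = -11 (E = -2*3 - 5 = -6 - 5 = -11)
E*r = -11*9 = -99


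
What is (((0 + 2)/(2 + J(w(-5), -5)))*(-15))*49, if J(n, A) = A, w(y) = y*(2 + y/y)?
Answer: 490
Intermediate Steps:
w(y) = 3*y (w(y) = y*(2 + 1) = y*3 = 3*y)
(((0 + 2)/(2 + J(w(-5), -5)))*(-15))*49 = (((0 + 2)/(2 - 5))*(-15))*49 = ((2/(-3))*(-15))*49 = ((2*(-⅓))*(-15))*49 = -⅔*(-15)*49 = 10*49 = 490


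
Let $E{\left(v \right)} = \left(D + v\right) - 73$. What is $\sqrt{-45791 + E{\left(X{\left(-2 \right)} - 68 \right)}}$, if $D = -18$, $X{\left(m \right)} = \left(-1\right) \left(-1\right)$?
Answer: $i \sqrt{45949} \approx 214.36 i$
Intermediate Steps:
$X{\left(m \right)} = 1$
$E{\left(v \right)} = -91 + v$ ($E{\left(v \right)} = \left(-18 + v\right) - 73 = -91 + v$)
$\sqrt{-45791 + E{\left(X{\left(-2 \right)} - 68 \right)}} = \sqrt{-45791 + \left(-91 + \left(1 - 68\right)\right)} = \sqrt{-45791 - 158} = \sqrt{-45949} = i \sqrt{45949}$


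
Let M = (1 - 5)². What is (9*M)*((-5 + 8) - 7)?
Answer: -576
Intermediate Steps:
M = 16 (M = (-4)² = 16)
(9*M)*((-5 + 8) - 7) = (9*16)*((-5 + 8) - 7) = 144*(3 - 7) = 144*(-4) = -576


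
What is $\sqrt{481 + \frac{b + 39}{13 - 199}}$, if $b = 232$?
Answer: $\frac{\sqrt{16590270}}{186} \approx 21.898$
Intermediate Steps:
$\sqrt{481 + \frac{b + 39}{13 - 199}} = \sqrt{481 + \frac{232 + 39}{13 - 199}} = \sqrt{481 + \frac{271}{-186}} = \sqrt{481 + 271 \left(- \frac{1}{186}\right)} = \sqrt{481 - \frac{271}{186}} = \sqrt{\frac{89195}{186}} = \frac{\sqrt{16590270}}{186}$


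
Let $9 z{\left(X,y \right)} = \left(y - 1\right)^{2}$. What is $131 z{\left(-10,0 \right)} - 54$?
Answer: $- \frac{355}{9} \approx -39.444$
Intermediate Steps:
$z{\left(X,y \right)} = \frac{\left(-1 + y\right)^{2}}{9}$ ($z{\left(X,y \right)} = \frac{\left(y - 1\right)^{2}}{9} = \frac{\left(-1 + y\right)^{2}}{9}$)
$131 z{\left(-10,0 \right)} - 54 = 131 \frac{\left(-1 + 0\right)^{2}}{9} - 54 = 131 \frac{\left(-1\right)^{2}}{9} - 54 = 131 \cdot \frac{1}{9} \cdot 1 - 54 = 131 \cdot \frac{1}{9} - 54 = \frac{131}{9} - 54 = - \frac{355}{9}$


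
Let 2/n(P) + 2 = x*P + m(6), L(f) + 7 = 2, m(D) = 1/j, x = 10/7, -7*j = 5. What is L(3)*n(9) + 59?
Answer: 19179/331 ≈ 57.943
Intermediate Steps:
j = -5/7 (j = -1/7*5 = -5/7 ≈ -0.71429)
x = 10/7 (x = 10*(1/7) = 10/7 ≈ 1.4286)
m(D) = -7/5 (m(D) = 1/(-5/7) = -7/5)
L(f) = -5 (L(f) = -7 + 2 = -5)
n(P) = 2/(-17/5 + 10*P/7) (n(P) = 2/(-2 + (10*P/7 - 7/5)) = 2/(-2 + (-7/5 + 10*P/7)) = 2/(-17/5 + 10*P/7))
L(3)*n(9) + 59 = -350/(-119 + 50*9) + 59 = -350/(-119 + 450) + 59 = -350/331 + 59 = 19179/331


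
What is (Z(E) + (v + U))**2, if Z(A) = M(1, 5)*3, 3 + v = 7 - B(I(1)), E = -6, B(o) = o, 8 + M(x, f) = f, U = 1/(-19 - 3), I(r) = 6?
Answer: 59049/484 ≈ 122.00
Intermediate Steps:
U = -1/22 (U = 1/(-22) = -1/22 ≈ -0.045455)
M(x, f) = -8 + f
v = -2 (v = -3 + (7 - 1*6) = -3 + (7 - 6) = -3 + 1 = -2)
Z(A) = -9 (Z(A) = (-8 + 5)*3 = -3*3 = -9)
(Z(E) + (v + U))**2 = (-9 + (-2 - 1/22))**2 = (-9 - 45/22)**2 = (-243/22)**2 = 59049/484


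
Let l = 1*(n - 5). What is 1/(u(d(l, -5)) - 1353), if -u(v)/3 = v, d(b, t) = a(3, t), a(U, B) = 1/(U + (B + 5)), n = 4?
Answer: -1/1354 ≈ -0.00073855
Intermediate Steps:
a(U, B) = 1/(5 + B + U) (a(U, B) = 1/(U + (5 + B)) = 1/(5 + B + U))
l = -1 (l = 1*(4 - 5) = 1*(-1) = -1)
d(b, t) = 1/(8 + t) (d(b, t) = 1/(5 + t + 3) = 1/(8 + t))
u(v) = -3*v
1/(u(d(l, -5)) - 1353) = 1/(-3/(8 - 5) - 1353) = 1/(-3/3 - 1353) = 1/(-3*⅓ - 1353) = 1/(-1 - 1353) = 1/(-1354) = -1/1354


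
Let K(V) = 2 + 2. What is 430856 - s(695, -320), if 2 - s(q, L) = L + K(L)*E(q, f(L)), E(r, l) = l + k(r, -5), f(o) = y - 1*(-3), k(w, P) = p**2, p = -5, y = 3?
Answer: 430658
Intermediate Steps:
k(w, P) = 25 (k(w, P) = (-5)**2 = 25)
f(o) = 6 (f(o) = 3 - 1*(-3) = 3 + 3 = 6)
E(r, l) = 25 + l (E(r, l) = l + 25 = 25 + l)
K(V) = 4
s(q, L) = -122 - L (s(q, L) = 2 - (L + 4*(25 + 6)) = 2 - (L + 4*31) = 2 - (L + 124) = 2 - (124 + L) = 2 + (-124 - L) = -122 - L)
430856 - s(695, -320) = 430856 - (-122 - 1*(-320)) = 430856 - (-122 + 320) = 430856 - 1*198 = 430856 - 198 = 430658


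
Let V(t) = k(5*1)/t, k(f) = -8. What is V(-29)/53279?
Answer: 8/1545091 ≈ 5.1777e-6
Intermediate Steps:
V(t) = -8/t
V(-29)/53279 = -8/(-29)/53279 = -8*(-1/29)*(1/53279) = (8/29)*(1/53279) = 8/1545091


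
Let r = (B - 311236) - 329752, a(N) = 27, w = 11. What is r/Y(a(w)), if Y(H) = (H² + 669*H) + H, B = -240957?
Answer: -881945/18819 ≈ -46.865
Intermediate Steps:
r = -881945 (r = (-240957 - 311236) - 329752 = -552193 - 329752 = -881945)
Y(H) = H² + 670*H
r/Y(a(w)) = -881945*1/(27*(670 + 27)) = -881945/(27*697) = -881945/18819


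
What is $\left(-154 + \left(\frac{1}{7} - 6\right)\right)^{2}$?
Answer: $\frac{1252161}{49} \approx 25554.0$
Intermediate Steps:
$\left(-154 + \left(\frac{1}{7} - 6\right)\right)^{2} = \left(-154 - \frac{41}{7}\right)^{2} = \left(- \frac{1119}{7}\right)^{2} = \frac{1252161}{49}$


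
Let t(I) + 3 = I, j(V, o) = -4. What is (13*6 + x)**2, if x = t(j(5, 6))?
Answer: 5041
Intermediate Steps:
t(I) = -3 + I
x = -7 (x = -3 - 4 = -7)
(13*6 + x)**2 = (13*6 - 7)**2 = (78 - 7)**2 = 71**2 = 5041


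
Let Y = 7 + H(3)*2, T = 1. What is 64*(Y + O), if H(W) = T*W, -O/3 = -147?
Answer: 29056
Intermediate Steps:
O = 441 (O = -3*(-147) = 441)
H(W) = W (H(W) = 1*W = W)
Y = 13 (Y = 7 + 3*2 = 7 + 6 = 13)
64*(Y + O) = 64*(13 + 441) = 64*454 = 29056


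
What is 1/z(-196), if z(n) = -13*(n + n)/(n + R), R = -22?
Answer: -109/2548 ≈ -0.042779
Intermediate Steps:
z(n) = -26*n/(-22 + n) (z(n) = -13*(n + n)/(n - 22) = -13*2*n/(-22 + n) = -26*n/(-22 + n))
1/z(-196) = 1/(-26*(-196)/(-22 - 196)) = 1/(-26*(-196)/(-218)) = 1/(-26*(-196)*(-1/218)) = 1/(-2548/109) = -109/2548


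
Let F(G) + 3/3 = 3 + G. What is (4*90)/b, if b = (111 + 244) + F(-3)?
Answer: 60/59 ≈ 1.0169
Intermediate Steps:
F(G) = 2 + G (F(G) = -1 + (3 + G) = 2 + G)
b = 354 (b = (111 + 244) + (2 - 3) = 355 - 1 = 354)
(4*90)/b = (4*90)/354 = 360*(1/354) = 60/59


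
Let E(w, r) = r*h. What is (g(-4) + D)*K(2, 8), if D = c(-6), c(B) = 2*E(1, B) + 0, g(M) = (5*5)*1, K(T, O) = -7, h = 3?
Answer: 77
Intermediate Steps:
g(M) = 25 (g(M) = 25*1 = 25)
E(w, r) = 3*r (E(w, r) = r*3 = 3*r)
c(B) = 6*B (c(B) = 2*(3*B) + 0 = 6*B + 0 = 6*B)
D = -36 (D = 6*(-6) = -36)
(g(-4) + D)*K(2, 8) = (25 - 36)*(-7) = -11*(-7) = 77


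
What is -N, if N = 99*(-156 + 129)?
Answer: 2673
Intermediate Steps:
N = -2673 (N = 99*(-27) = -2673)
-N = -1*(-2673) = 2673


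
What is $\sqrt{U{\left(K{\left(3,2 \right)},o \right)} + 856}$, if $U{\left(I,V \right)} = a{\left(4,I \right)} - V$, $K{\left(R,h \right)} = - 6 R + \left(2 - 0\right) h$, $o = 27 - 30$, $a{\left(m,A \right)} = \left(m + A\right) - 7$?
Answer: $\sqrt{842} \approx 29.017$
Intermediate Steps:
$a{\left(m,A \right)} = -7 + A + m$ ($a{\left(m,A \right)} = \left(A + m\right) - 7 = -7 + A + m$)
$o = -3$ ($o = 27 - 30 = -3$)
$K{\left(R,h \right)} = - 6 R + 2 h$ ($K{\left(R,h \right)} = - 6 R + \left(2 + 0\right) h = - 6 R + 2 h$)
$U{\left(I,V \right)} = -3 + I - V$ ($U{\left(I,V \right)} = \left(-7 + I + 4\right) - V = \left(-3 + I\right) - V = -3 + I - V$)
$\sqrt{U{\left(K{\left(3,2 \right)},o \right)} + 856} = \sqrt{\left(-3 + \left(\left(-6\right) 3 + 2 \cdot 2\right) - -3\right) + 856} = \sqrt{\left(-3 + \left(-18 + 4\right) + 3\right) + 856} = \sqrt{\left(-3 - 14 + 3\right) + 856} = \sqrt{-14 + 856} = \sqrt{842}$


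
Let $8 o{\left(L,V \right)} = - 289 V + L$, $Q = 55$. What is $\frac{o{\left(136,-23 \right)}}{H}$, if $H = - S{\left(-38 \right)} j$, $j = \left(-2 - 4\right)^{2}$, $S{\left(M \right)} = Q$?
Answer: $- \frac{2261}{5280} \approx -0.42822$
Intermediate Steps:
$S{\left(M \right)} = 55$
$j = 36$ ($j = \left(-6\right)^{2} = 36$)
$o{\left(L,V \right)} = - \frac{289 V}{8} + \frac{L}{8}$ ($o{\left(L,V \right)} = \frac{- 289 V + L}{8} = \frac{L - 289 V}{8} = - \frac{289 V}{8} + \frac{L}{8}$)
$H = -1980$ ($H = \left(-1\right) 55 \cdot 36 = \left(-55\right) 36 = -1980$)
$\frac{o{\left(136,-23 \right)}}{H} = \frac{\left(- \frac{289}{8}\right) \left(-23\right) + \frac{1}{8} \cdot 136}{-1980} = \left(\frac{6647}{8} + 17\right) \left(- \frac{1}{1980}\right) = \frac{6783}{8} \left(- \frac{1}{1980}\right) = - \frac{2261}{5280}$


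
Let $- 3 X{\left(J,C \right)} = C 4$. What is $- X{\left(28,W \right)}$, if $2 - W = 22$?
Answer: $- \frac{80}{3} \approx -26.667$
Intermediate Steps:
$W = -20$ ($W = 2 - 22 = -20$)
$X{\left(J,C \right)} = - \frac{4 C}{3}$ ($X{\left(J,C \right)} = - \frac{C 4}{3} = - \frac{4 C}{3}$)
$- X{\left(28,W \right)} = - \frac{\left(-4\right) \left(-20\right)}{3} = \left(-1\right) \frac{80}{3} = - \frac{80}{3}$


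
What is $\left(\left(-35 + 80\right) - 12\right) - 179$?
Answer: $-146$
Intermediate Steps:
$\left(\left(-35 + 80\right) - 12\right) - 179 = \left(45 - 12\right) - 179 = 33 - 179 = -146$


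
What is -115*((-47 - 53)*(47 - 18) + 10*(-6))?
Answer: 340400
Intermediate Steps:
-115*((-47 - 53)*(47 - 18) + 10*(-6)) = -115*(-100*29 - 60) = -115*(-2900 - 60) = -115*(-2960) = 340400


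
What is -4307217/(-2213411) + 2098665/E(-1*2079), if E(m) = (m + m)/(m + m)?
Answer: 4645212503532/2213411 ≈ 2.0987e+6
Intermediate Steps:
E(m) = 1 (E(m) = (2*m)/((2*m)) = (2*m)*(1/(2*m)) = 1)
-4307217/(-2213411) + 2098665/E(-1*2079) = -4307217/(-2213411) + 2098665/1 = -4307217*(-1/2213411) + 2098665*1 = 4307217/2213411 + 2098665 = 4645212503532/2213411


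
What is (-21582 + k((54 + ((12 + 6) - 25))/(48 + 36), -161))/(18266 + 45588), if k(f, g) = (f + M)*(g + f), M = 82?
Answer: -245745587/450553824 ≈ -0.54543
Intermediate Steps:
k(f, g) = (82 + f)*(f + g) (k(f, g) = (f + 82)*(g + f) = (82 + f)*(f + g))
(-21582 + k((54 + ((12 + 6) - 25))/(48 + 36), -161))/(18266 + 45588) = (-21582 + (((54 + ((12 + 6) - 25))/(48 + 36))² + 82*((54 + ((12 + 6) - 25))/(48 + 36)) + 82*(-161) + ((54 + ((12 + 6) - 25))/(48 + 36))*(-161)))/(18266 + 45588) = (-21582 + (((54 + (18 - 25))/84)² + 82*((54 + (18 - 25))/84) - 13202 + ((54 + (18 - 25))/84)*(-161)))/63854 = (-21582 + (((54 - 7)*(1/84))² + 82*((54 - 7)*(1/84)) - 13202 + ((54 - 7)*(1/84))*(-161)))*(1/63854) = (-21582 + ((47*(1/84))² + 82*(47*(1/84)) - 13202 + (47*(1/84))*(-161)))*(1/63854) = (-21582 + ((47/84)² + 82*(47/84) - 13202 + (47/84)*(-161)))*(1/63854) = (-21582 + (2209/7056 + 1927/42 - 13202 - 1081/12))*(1/63854) = (-21582 - 93462995/7056)*(1/63854) = -245745587/7056*1/63854 = -245745587/450553824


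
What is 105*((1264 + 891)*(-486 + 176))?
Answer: -70145250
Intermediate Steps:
105*((1264 + 891)*(-486 + 176)) = 105*(2155*(-310)) = 105*(-668050) = -70145250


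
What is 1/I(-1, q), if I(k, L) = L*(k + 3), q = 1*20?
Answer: 1/40 ≈ 0.025000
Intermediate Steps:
q = 20
I(k, L) = L*(3 + k)
1/I(-1, q) = 1/(20*(3 - 1)) = 1/(20*2) = 1/40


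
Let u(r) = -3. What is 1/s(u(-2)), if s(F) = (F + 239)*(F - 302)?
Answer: -1/71980 ≈ -1.3893e-5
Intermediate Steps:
s(F) = (-302 + F)*(239 + F) (s(F) = (239 + F)*(-302 + F) = (-302 + F)*(239 + F))
1/s(u(-2)) = 1/(-72178 + (-3)² - 63*(-3)) = 1/(-72178 + 9 + 189) = 1/(-71980) = -1/71980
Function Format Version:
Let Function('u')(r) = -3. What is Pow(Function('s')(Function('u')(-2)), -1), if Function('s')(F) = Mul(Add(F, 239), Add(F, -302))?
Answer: Rational(-1, 71980) ≈ -1.3893e-5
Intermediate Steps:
Function('s')(F) = Mul(Add(-302, F), Add(239, F)) (Function('s')(F) = Mul(Add(239, F), Add(-302, F)) = Mul(Add(-302, F), Add(239, F)))
Pow(Function('s')(Function('u')(-2)), -1) = Pow(Add(-72178, Pow(-3, 2), Mul(-63, -3)), -1) = Pow(Add(-72178, 9, 189), -1) = Pow(-71980, -1) = Rational(-1, 71980)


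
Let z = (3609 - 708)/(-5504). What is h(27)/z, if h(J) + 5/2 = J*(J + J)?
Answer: -8011072/2901 ≈ -2761.5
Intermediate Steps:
h(J) = -5/2 + 2*J² (h(J) = -5/2 + J*(J + J) = -5/2 + J*(2*J) = -5/2 + 2*J²)
z = -2901/5504 (z = 2901*(-1/5504) = -2901/5504 ≈ -0.52707)
h(27)/z = (-5/2 + 2*27²)/(-2901/5504) = (-5/2 + 2*729)*(-5504/2901) = (-5/2 + 1458)*(-5504/2901) = (2911/2)*(-5504/2901) = -8011072/2901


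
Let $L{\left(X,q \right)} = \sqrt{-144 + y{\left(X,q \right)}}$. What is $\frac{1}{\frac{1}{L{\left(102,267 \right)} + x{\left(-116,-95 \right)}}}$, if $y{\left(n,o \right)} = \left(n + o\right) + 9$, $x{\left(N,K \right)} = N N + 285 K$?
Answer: $-13619 + 3 \sqrt{26} \approx -13604.0$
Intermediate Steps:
$x{\left(N,K \right)} = N^{2} + 285 K$
$y{\left(n,o \right)} = 9 + n + o$
$L{\left(X,q \right)} = \sqrt{-135 + X + q}$ ($L{\left(X,q \right)} = \sqrt{-144 + \left(9 + X + q\right)} = \sqrt{-135 + X + q}$)
$\frac{1}{\frac{1}{L{\left(102,267 \right)} + x{\left(-116,-95 \right)}}} = \frac{1}{\frac{1}{\sqrt{-135 + 102 + 267} + \left(\left(-116\right)^{2} + 285 \left(-95\right)\right)}} = \frac{1}{\frac{1}{\sqrt{234} + \left(13456 - 27075\right)}} = \frac{1}{\frac{1}{3 \sqrt{26} - 13619}} = \frac{1}{\frac{1}{-13619 + 3 \sqrt{26}}} = -13619 + 3 \sqrt{26}$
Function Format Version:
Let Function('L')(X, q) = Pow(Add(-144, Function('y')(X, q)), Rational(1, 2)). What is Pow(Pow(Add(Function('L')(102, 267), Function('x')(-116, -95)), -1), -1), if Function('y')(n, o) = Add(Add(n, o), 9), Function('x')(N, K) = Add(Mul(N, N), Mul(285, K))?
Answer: Add(-13619, Mul(3, Pow(26, Rational(1, 2)))) ≈ -13604.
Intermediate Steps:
Function('x')(N, K) = Add(Pow(N, 2), Mul(285, K))
Function('y')(n, o) = Add(9, n, o)
Function('L')(X, q) = Pow(Add(-135, X, q), Rational(1, 2)) (Function('L')(X, q) = Pow(Add(-144, Add(9, X, q)), Rational(1, 2)) = Pow(Add(-135, X, q), Rational(1, 2)))
Pow(Pow(Add(Function('L')(102, 267), Function('x')(-116, -95)), -1), -1) = Pow(Pow(Add(Pow(Add(-135, 102, 267), Rational(1, 2)), Add(Pow(-116, 2), Mul(285, -95))), -1), -1) = Pow(Pow(Add(Pow(234, Rational(1, 2)), Add(13456, -27075)), -1), -1) = Pow(Pow(Add(Mul(3, Pow(26, Rational(1, 2))), -13619), -1), -1) = Pow(Pow(Add(-13619, Mul(3, Pow(26, Rational(1, 2)))), -1), -1) = Add(-13619, Mul(3, Pow(26, Rational(1, 2))))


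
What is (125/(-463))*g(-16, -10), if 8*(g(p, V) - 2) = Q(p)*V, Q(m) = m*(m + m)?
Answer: 79750/463 ≈ 172.25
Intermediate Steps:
Q(m) = 2*m**2 (Q(m) = m*(2*m) = 2*m**2)
g(p, V) = 2 + V*p**2/4 (g(p, V) = 2 + ((2*p**2)*V)/8 = 2 + (2*V*p**2)/8 = 2 + V*p**2/4)
(125/(-463))*g(-16, -10) = (125/(-463))*(2 + (1/4)*(-10)*(-16)**2) = (125*(-1/463))*(2 + (1/4)*(-10)*256) = -125*(2 - 640)/463 = -125/463*(-638) = 79750/463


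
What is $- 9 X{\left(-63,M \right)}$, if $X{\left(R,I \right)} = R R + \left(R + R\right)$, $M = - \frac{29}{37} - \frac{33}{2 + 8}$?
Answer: $-34587$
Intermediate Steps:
$M = - \frac{1511}{370}$ ($M = \left(-29\right) \frac{1}{37} - \frac{33}{10} = - \frac{29}{37} - \frac{33}{10} = - \frac{1511}{370} \approx -4.0838$)
$X{\left(R,I \right)} = R^{2} + 2 R$
$- 9 X{\left(-63,M \right)} = - 9 \left(- 63 \left(2 - 63\right)\right) = - 9 \left(\left(-63\right) \left(-61\right)\right) = \left(-9\right) 3843 = -34587$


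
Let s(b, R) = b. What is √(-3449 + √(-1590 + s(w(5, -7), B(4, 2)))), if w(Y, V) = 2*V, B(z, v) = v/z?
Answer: √(-3449 + 2*I*√401) ≈ 0.341 + 58.729*I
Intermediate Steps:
√(-3449 + √(-1590 + s(w(5, -7), B(4, 2)))) = √(-3449 + √(-1590 + 2*(-7))) = √(-3449 + √(-1590 - 14)) = √(-3449 + √(-1604)) = √(-3449 + 2*I*√401)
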